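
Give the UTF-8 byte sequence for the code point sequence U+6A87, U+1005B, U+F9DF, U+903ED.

E6 AA 87 F0 90 81 9B EF A7 9F F2 90 8F AD

U+6A87: 3-byte form → E6 AA 87.
U+1005B: 4-byte form → F0 90 81 9B.
U+F9DF: 3-byte form → EF A7 9F.
U+903ED: 4-byte form → F2 90 8F AD.
Concatenated (14 bytes): E6 AA 87 F0 90 81 9B EF A7 9F F2 90 8F AD.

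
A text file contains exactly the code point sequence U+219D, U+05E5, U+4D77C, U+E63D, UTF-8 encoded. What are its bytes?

U+219D: 3-byte form → E2 86 9D.
U+05E5: 2-byte form → D7 A5.
U+4D77C: 4-byte form → F1 8D 9D BC.
U+E63D: 3-byte form → EE 98 BD.
Concatenated (12 bytes): E2 86 9D D7 A5 F1 8D 9D BC EE 98 BD.

E2 86 9D D7 A5 F1 8D 9D BC EE 98 BD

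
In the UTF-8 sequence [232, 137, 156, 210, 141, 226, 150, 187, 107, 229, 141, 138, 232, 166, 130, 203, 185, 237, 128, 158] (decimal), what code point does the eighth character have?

Offset 0: leading byte 0xE8 = 11101000 → 3-byte char #1 = E8 89 9C.
Offset 3: leading byte 0xD2 = 11010010 → 2-byte char #2 = D2 8D.
Offset 5: leading byte 0xE2 = 11100010 → 3-byte char #3 = E2 96 BB.
Offset 8: leading byte 0x6B = 01101011 → 1-byte char #4 = 6B.
Offset 9: leading byte 0xE5 = 11100101 → 3-byte char #5 = E5 8D 8A.
Offset 12: leading byte 0xE8 = 11101000 → 3-byte char #6 = E8 A6 82.
Offset 15: leading byte 0xCB = 11001011 → 2-byte char #7 = CB B9.
Offset 17: leading byte 0xED = 11101101 → 3-byte char #8 = ED 80 9E.
Leading byte 0xED = 11101101 matches 1110xxxx → 3-byte sequence.
Byte 1: 0xED = 11101101, payload 1101 (4 bits).
Byte 2: 0x80 = 10000000 (10xxxxxx ✓), payload 000000.
Byte 3: 0x9E = 10011110 (10xxxxxx ✓), payload 011110.
Concatenate: 1101000000011110 = 0xD01E (16 bits → U+D01E).

U+D01E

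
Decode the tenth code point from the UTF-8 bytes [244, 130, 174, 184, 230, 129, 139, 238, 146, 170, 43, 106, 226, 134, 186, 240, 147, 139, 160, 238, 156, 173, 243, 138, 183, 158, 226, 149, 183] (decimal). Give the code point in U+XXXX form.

U+2577

Offset 0: leading byte 0xF4 = 11110100 → 4-byte char #1 = F4 82 AE B8.
Offset 4: leading byte 0xE6 = 11100110 → 3-byte char #2 = E6 81 8B.
Offset 7: leading byte 0xEE = 11101110 → 3-byte char #3 = EE 92 AA.
Offset 10: leading byte 0x2B = 00101011 → 1-byte char #4 = 2B.
Offset 11: leading byte 0x6A = 01101010 → 1-byte char #5 = 6A.
Offset 12: leading byte 0xE2 = 11100010 → 3-byte char #6 = E2 86 BA.
Offset 15: leading byte 0xF0 = 11110000 → 4-byte char #7 = F0 93 8B A0.
Offset 19: leading byte 0xEE = 11101110 → 3-byte char #8 = EE 9C AD.
Offset 22: leading byte 0xF3 = 11110011 → 4-byte char #9 = F3 8A B7 9E.
Offset 26: leading byte 0xE2 = 11100010 → 3-byte char #10 = E2 95 B7.
Leading byte 0xE2 = 11100010 matches 1110xxxx → 3-byte sequence.
Byte 1: 0xE2 = 11100010, payload 0010 (4 bits).
Byte 2: 0x95 = 10010101 (10xxxxxx ✓), payload 010101.
Byte 3: 0xB7 = 10110111 (10xxxxxx ✓), payload 110111.
Concatenate: 0010010101110111 = 0x2577 (16 bits → U+2577).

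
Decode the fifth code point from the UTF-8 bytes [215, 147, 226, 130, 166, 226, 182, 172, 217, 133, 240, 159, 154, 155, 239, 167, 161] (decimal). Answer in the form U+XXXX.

Offset 0: leading byte 0xD7 = 11010111 → 2-byte char #1 = D7 93.
Offset 2: leading byte 0xE2 = 11100010 → 3-byte char #2 = E2 82 A6.
Offset 5: leading byte 0xE2 = 11100010 → 3-byte char #3 = E2 B6 AC.
Offset 8: leading byte 0xD9 = 11011001 → 2-byte char #4 = D9 85.
Offset 10: leading byte 0xF0 = 11110000 → 4-byte char #5 = F0 9F 9A 9B.
Leading byte 0xF0 = 11110000 matches 11110xxx → 4-byte sequence.
Byte 1: 0xF0 = 11110000, payload 000 (3 bits).
Byte 2: 0x9F = 10011111 (10xxxxxx ✓), payload 011111.
Byte 3: 0x9A = 10011010 (10xxxxxx ✓), payload 011010.
Byte 4: 0x9B = 10011011 (10xxxxxx ✓), payload 011011.
Concatenate: 000011111011010011011 = 0x1F69B (21 bits → U+1F69B).

U+1F69B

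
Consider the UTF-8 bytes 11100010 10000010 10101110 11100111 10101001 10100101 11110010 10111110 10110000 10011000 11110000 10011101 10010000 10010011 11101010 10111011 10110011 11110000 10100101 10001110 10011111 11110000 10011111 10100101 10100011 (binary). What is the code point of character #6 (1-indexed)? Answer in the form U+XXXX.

Offset 0: leading byte 0xE2 = 11100010 → 3-byte char #1 = E2 82 AE.
Offset 3: leading byte 0xE7 = 11100111 → 3-byte char #2 = E7 A9 A5.
Offset 6: leading byte 0xF2 = 11110010 → 4-byte char #3 = F2 BE B0 98.
Offset 10: leading byte 0xF0 = 11110000 → 4-byte char #4 = F0 9D 90 93.
Offset 14: leading byte 0xEA = 11101010 → 3-byte char #5 = EA BB B3.
Offset 17: leading byte 0xF0 = 11110000 → 4-byte char #6 = F0 A5 8E 9F.
Leading byte 0xF0 = 11110000 matches 11110xxx → 4-byte sequence.
Byte 1: 0xF0 = 11110000, payload 000 (3 bits).
Byte 2: 0xA5 = 10100101 (10xxxxxx ✓), payload 100101.
Byte 3: 0x8E = 10001110 (10xxxxxx ✓), payload 001110.
Byte 4: 0x9F = 10011111 (10xxxxxx ✓), payload 011111.
Concatenate: 000100101001110011111 = 0x2539F (21 bits → U+2539F).

U+2539F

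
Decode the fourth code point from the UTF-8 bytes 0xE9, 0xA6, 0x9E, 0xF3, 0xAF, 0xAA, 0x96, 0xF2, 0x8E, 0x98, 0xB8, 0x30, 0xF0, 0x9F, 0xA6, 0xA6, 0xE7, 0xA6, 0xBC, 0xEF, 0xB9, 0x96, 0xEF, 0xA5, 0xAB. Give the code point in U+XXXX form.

Offset 0: leading byte 0xE9 = 11101001 → 3-byte char #1 = E9 A6 9E.
Offset 3: leading byte 0xF3 = 11110011 → 4-byte char #2 = F3 AF AA 96.
Offset 7: leading byte 0xF2 = 11110010 → 4-byte char #3 = F2 8E 98 B8.
Offset 11: leading byte 0x30 = 00110000 → 1-byte char #4 = 30.
Leading byte 0x30 = 00110000 matches 0xxxxxxx → 1-byte sequence.
Byte 1: 0x30 = 00110000, payload 0110000 (7 bits).
Concatenate: 0110000 = 0x30 (7 bits → U+0030).

U+0030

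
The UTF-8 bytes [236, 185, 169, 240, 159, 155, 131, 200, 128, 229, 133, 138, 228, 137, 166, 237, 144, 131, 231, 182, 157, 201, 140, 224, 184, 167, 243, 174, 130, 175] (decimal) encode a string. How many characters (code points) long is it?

Byte at offset 0: 0xEC = 11101100 → 3-byte char (#1). Advance 3.
Byte at offset 3: 0xF0 = 11110000 → 4-byte char (#2). Advance 4.
Byte at offset 7: 0xC8 = 11001000 → 2-byte char (#3). Advance 2.
Byte at offset 9: 0xE5 = 11100101 → 3-byte char (#4). Advance 3.
Byte at offset 12: 0xE4 = 11100100 → 3-byte char (#5). Advance 3.
Byte at offset 15: 0xED = 11101101 → 3-byte char (#6). Advance 3.
Byte at offset 18: 0xE7 = 11100111 → 3-byte char (#7). Advance 3.
Byte at offset 21: 0xC9 = 11001001 → 2-byte char (#8). Advance 2.
Byte at offset 23: 0xE0 = 11100000 → 3-byte char (#9). Advance 3.
Byte at offset 26: 0xF3 = 11110011 → 4-byte char (#10). Advance 4.
Reached end at offset 30 after 10 code points.

10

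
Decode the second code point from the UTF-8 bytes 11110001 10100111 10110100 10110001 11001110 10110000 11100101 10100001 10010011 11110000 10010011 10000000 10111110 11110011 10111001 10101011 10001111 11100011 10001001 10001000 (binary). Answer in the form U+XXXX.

Offset 0: leading byte 0xF1 = 11110001 → 4-byte char #1 = F1 A7 B4 B1.
Offset 4: leading byte 0xCE = 11001110 → 2-byte char #2 = CE B0.
Leading byte 0xCE = 11001110 matches 110xxxxx → 2-byte sequence.
Byte 1: 0xCE = 11001110, payload 01110 (5 bits).
Byte 2: 0xB0 = 10110000 (10xxxxxx ✓), payload 110000.
Concatenate: 01110110000 = 0x3B0 (11 bits → U+03B0).

U+03B0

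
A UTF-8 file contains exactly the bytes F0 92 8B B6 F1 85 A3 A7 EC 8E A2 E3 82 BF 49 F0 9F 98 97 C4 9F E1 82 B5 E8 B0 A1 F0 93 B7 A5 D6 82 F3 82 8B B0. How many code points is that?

Byte at offset 0: 0xF0 = 11110000 → 4-byte char (#1). Advance 4.
Byte at offset 4: 0xF1 = 11110001 → 4-byte char (#2). Advance 4.
Byte at offset 8: 0xEC = 11101100 → 3-byte char (#3). Advance 3.
Byte at offset 11: 0xE3 = 11100011 → 3-byte char (#4). Advance 3.
Byte at offset 14: 0x49 = 01001001 → 1-byte char (#5). Advance 1.
Byte at offset 15: 0xF0 = 11110000 → 4-byte char (#6). Advance 4.
Byte at offset 19: 0xC4 = 11000100 → 2-byte char (#7). Advance 2.
Byte at offset 21: 0xE1 = 11100001 → 3-byte char (#8). Advance 3.
Byte at offset 24: 0xE8 = 11101000 → 3-byte char (#9). Advance 3.
Byte at offset 27: 0xF0 = 11110000 → 4-byte char (#10). Advance 4.
Byte at offset 31: 0xD6 = 11010110 → 2-byte char (#11). Advance 2.
Byte at offset 33: 0xF3 = 11110011 → 4-byte char (#12). Advance 4.
Reached end at offset 37 after 12 code points.

12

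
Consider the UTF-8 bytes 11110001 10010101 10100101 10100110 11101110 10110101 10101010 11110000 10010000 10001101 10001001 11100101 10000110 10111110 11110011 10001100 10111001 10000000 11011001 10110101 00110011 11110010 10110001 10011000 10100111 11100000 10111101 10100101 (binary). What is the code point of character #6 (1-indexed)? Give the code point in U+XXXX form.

Offset 0: leading byte 0xF1 = 11110001 → 4-byte char #1 = F1 95 A5 A6.
Offset 4: leading byte 0xEE = 11101110 → 3-byte char #2 = EE B5 AA.
Offset 7: leading byte 0xF0 = 11110000 → 4-byte char #3 = F0 90 8D 89.
Offset 11: leading byte 0xE5 = 11100101 → 3-byte char #4 = E5 86 BE.
Offset 14: leading byte 0xF3 = 11110011 → 4-byte char #5 = F3 8C B9 80.
Offset 18: leading byte 0xD9 = 11011001 → 2-byte char #6 = D9 B5.
Leading byte 0xD9 = 11011001 matches 110xxxxx → 2-byte sequence.
Byte 1: 0xD9 = 11011001, payload 11001 (5 bits).
Byte 2: 0xB5 = 10110101 (10xxxxxx ✓), payload 110101.
Concatenate: 11001110101 = 0x675 (11 bits → U+0675).

U+0675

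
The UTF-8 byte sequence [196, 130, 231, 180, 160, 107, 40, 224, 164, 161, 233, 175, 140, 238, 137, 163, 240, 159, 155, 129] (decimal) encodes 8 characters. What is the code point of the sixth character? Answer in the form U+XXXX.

U+9BCC

Offset 0: leading byte 0xC4 = 11000100 → 2-byte char #1 = C4 82.
Offset 2: leading byte 0xE7 = 11100111 → 3-byte char #2 = E7 B4 A0.
Offset 5: leading byte 0x6B = 01101011 → 1-byte char #3 = 6B.
Offset 6: leading byte 0x28 = 00101000 → 1-byte char #4 = 28.
Offset 7: leading byte 0xE0 = 11100000 → 3-byte char #5 = E0 A4 A1.
Offset 10: leading byte 0xE9 = 11101001 → 3-byte char #6 = E9 AF 8C.
Leading byte 0xE9 = 11101001 matches 1110xxxx → 3-byte sequence.
Byte 1: 0xE9 = 11101001, payload 1001 (4 bits).
Byte 2: 0xAF = 10101111 (10xxxxxx ✓), payload 101111.
Byte 3: 0x8C = 10001100 (10xxxxxx ✓), payload 001100.
Concatenate: 1001101111001100 = 0x9BCC (16 bits → U+9BCC).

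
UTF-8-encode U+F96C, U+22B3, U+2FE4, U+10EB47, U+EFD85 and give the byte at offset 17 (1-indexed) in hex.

0x85

1-indexed offset 17 is 0-indexed offset 16.
U+F96C → 3-byte form EF A5 AC at offsets 0–2.
U+22B3 → 3-byte form E2 8A B3 at offsets 3–5.
U+2FE4 → 3-byte form E2 BF A4 at offsets 6–8.
U+10EB47 → 4-byte form F4 8E AD 87 at offsets 9–12.
U+EFD85 → 4-byte form F3 AF B6 85 at offsets 13–16.
Offset 16 falls in char 5's range; it's byte 4 of F3 AF B6 85 = 0x85.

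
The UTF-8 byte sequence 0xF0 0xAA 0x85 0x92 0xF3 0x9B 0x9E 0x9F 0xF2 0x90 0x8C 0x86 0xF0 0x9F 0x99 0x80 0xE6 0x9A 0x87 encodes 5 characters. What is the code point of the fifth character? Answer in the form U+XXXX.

U+6687

Offset 0: leading byte 0xF0 = 11110000 → 4-byte char #1 = F0 AA 85 92.
Offset 4: leading byte 0xF3 = 11110011 → 4-byte char #2 = F3 9B 9E 9F.
Offset 8: leading byte 0xF2 = 11110010 → 4-byte char #3 = F2 90 8C 86.
Offset 12: leading byte 0xF0 = 11110000 → 4-byte char #4 = F0 9F 99 80.
Offset 16: leading byte 0xE6 = 11100110 → 3-byte char #5 = E6 9A 87.
Leading byte 0xE6 = 11100110 matches 1110xxxx → 3-byte sequence.
Byte 1: 0xE6 = 11100110, payload 0110 (4 bits).
Byte 2: 0x9A = 10011010 (10xxxxxx ✓), payload 011010.
Byte 3: 0x87 = 10000111 (10xxxxxx ✓), payload 000111.
Concatenate: 0110011010000111 = 0x6687 (16 bits → U+6687).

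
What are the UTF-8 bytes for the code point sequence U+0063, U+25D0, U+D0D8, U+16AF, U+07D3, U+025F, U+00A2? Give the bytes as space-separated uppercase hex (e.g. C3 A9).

63 E2 97 90 ED 83 98 E1 9A AF DF 93 C9 9F C2 A2

U+0063: 1-byte form → 63.
U+25D0: 3-byte form → E2 97 90.
U+D0D8: 3-byte form → ED 83 98.
U+16AF: 3-byte form → E1 9A AF.
U+07D3: 2-byte form → DF 93.
U+025F: 2-byte form → C9 9F.
U+00A2: 2-byte form → C2 A2.
Concatenated (16 bytes): 63 E2 97 90 ED 83 98 E1 9A AF DF 93 C9 9F C2 A2.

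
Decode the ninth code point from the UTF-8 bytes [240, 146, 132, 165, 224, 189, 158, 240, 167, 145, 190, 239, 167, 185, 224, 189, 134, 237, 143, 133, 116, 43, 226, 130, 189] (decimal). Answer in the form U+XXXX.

U+20BD

Offset 0: leading byte 0xF0 = 11110000 → 4-byte char #1 = F0 92 84 A5.
Offset 4: leading byte 0xE0 = 11100000 → 3-byte char #2 = E0 BD 9E.
Offset 7: leading byte 0xF0 = 11110000 → 4-byte char #3 = F0 A7 91 BE.
Offset 11: leading byte 0xEF = 11101111 → 3-byte char #4 = EF A7 B9.
Offset 14: leading byte 0xE0 = 11100000 → 3-byte char #5 = E0 BD 86.
Offset 17: leading byte 0xED = 11101101 → 3-byte char #6 = ED 8F 85.
Offset 20: leading byte 0x74 = 01110100 → 1-byte char #7 = 74.
Offset 21: leading byte 0x2B = 00101011 → 1-byte char #8 = 2B.
Offset 22: leading byte 0xE2 = 11100010 → 3-byte char #9 = E2 82 BD.
Leading byte 0xE2 = 11100010 matches 1110xxxx → 3-byte sequence.
Byte 1: 0xE2 = 11100010, payload 0010 (4 bits).
Byte 2: 0x82 = 10000010 (10xxxxxx ✓), payload 000010.
Byte 3: 0xBD = 10111101 (10xxxxxx ✓), payload 111101.
Concatenate: 0010000010111101 = 0x20BD (16 bits → U+20BD).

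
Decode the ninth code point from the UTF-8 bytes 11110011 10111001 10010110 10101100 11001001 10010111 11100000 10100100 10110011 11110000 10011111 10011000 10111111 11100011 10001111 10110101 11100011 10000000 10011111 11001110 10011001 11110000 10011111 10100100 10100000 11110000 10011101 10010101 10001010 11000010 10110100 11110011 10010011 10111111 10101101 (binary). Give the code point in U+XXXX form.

Offset 0: leading byte 0xF3 = 11110011 → 4-byte char #1 = F3 B9 96 AC.
Offset 4: leading byte 0xC9 = 11001001 → 2-byte char #2 = C9 97.
Offset 6: leading byte 0xE0 = 11100000 → 3-byte char #3 = E0 A4 B3.
Offset 9: leading byte 0xF0 = 11110000 → 4-byte char #4 = F0 9F 98 BF.
Offset 13: leading byte 0xE3 = 11100011 → 3-byte char #5 = E3 8F B5.
Offset 16: leading byte 0xE3 = 11100011 → 3-byte char #6 = E3 80 9F.
Offset 19: leading byte 0xCE = 11001110 → 2-byte char #7 = CE 99.
Offset 21: leading byte 0xF0 = 11110000 → 4-byte char #8 = F0 9F A4 A0.
Offset 25: leading byte 0xF0 = 11110000 → 4-byte char #9 = F0 9D 95 8A.
Leading byte 0xF0 = 11110000 matches 11110xxx → 4-byte sequence.
Byte 1: 0xF0 = 11110000, payload 000 (3 bits).
Byte 2: 0x9D = 10011101 (10xxxxxx ✓), payload 011101.
Byte 3: 0x95 = 10010101 (10xxxxxx ✓), payload 010101.
Byte 4: 0x8A = 10001010 (10xxxxxx ✓), payload 001010.
Concatenate: 000011101010101001010 = 0x1D54A (21 bits → U+1D54A).

U+1D54A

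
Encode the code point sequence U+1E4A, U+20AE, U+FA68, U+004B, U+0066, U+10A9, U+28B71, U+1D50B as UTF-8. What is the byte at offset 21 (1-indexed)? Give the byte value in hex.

0x94

1-indexed offset 21 is 0-indexed offset 20.
U+1E4A → 3-byte form E1 B9 8A at offsets 0–2.
U+20AE → 3-byte form E2 82 AE at offsets 3–5.
U+FA68 → 3-byte form EF A9 A8 at offsets 6–8.
U+004B → 1-byte form 4B at offsets 9–9.
U+0066 → 1-byte form 66 at offsets 10–10.
U+10A9 → 3-byte form E1 82 A9 at offsets 11–13.
U+28B71 → 4-byte form F0 A8 AD B1 at offsets 14–17.
U+1D50B → 4-byte form F0 9D 94 8B at offsets 18–21.
Offset 20 falls in char 8's range; it's byte 3 of F0 9D 94 8B = 0x94.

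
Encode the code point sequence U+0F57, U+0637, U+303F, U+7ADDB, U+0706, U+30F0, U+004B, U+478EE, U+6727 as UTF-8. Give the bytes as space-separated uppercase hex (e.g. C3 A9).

U+0F57: 3-byte form → E0 BD 97.
U+0637: 2-byte form → D8 B7.
U+303F: 3-byte form → E3 80 BF.
U+7ADDB: 4-byte form → F1 BA B7 9B.
U+0706: 2-byte form → DC 86.
U+30F0: 3-byte form → E3 83 B0.
U+004B: 1-byte form → 4B.
U+478EE: 4-byte form → F1 87 A3 AE.
U+6727: 3-byte form → E6 9C A7.
Concatenated (25 bytes): E0 BD 97 D8 B7 E3 80 BF F1 BA B7 9B DC 86 E3 83 B0 4B F1 87 A3 AE E6 9C A7.

E0 BD 97 D8 B7 E3 80 BF F1 BA B7 9B DC 86 E3 83 B0 4B F1 87 A3 AE E6 9C A7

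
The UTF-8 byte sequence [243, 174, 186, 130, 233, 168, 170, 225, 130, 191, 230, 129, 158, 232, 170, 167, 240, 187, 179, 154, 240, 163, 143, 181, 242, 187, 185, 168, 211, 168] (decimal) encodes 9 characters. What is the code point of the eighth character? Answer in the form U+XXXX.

U+BBE68

Offset 0: leading byte 0xF3 = 11110011 → 4-byte char #1 = F3 AE BA 82.
Offset 4: leading byte 0xE9 = 11101001 → 3-byte char #2 = E9 A8 AA.
Offset 7: leading byte 0xE1 = 11100001 → 3-byte char #3 = E1 82 BF.
Offset 10: leading byte 0xE6 = 11100110 → 3-byte char #4 = E6 81 9E.
Offset 13: leading byte 0xE8 = 11101000 → 3-byte char #5 = E8 AA A7.
Offset 16: leading byte 0xF0 = 11110000 → 4-byte char #6 = F0 BB B3 9A.
Offset 20: leading byte 0xF0 = 11110000 → 4-byte char #7 = F0 A3 8F B5.
Offset 24: leading byte 0xF2 = 11110010 → 4-byte char #8 = F2 BB B9 A8.
Leading byte 0xF2 = 11110010 matches 11110xxx → 4-byte sequence.
Byte 1: 0xF2 = 11110010, payload 010 (3 bits).
Byte 2: 0xBB = 10111011 (10xxxxxx ✓), payload 111011.
Byte 3: 0xB9 = 10111001 (10xxxxxx ✓), payload 111001.
Byte 4: 0xA8 = 10101000 (10xxxxxx ✓), payload 101000.
Concatenate: 010111011111001101000 = 0xBBE68 (21 bits → U+BBE68).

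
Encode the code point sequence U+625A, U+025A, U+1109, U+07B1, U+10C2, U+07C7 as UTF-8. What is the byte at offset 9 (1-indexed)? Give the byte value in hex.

1-indexed offset 9 is 0-indexed offset 8.
U+625A → 3-byte form E6 89 9A at offsets 0–2.
U+025A → 2-byte form C9 9A at offsets 3–4.
U+1109 → 3-byte form E1 84 89 at offsets 5–7.
U+07B1 → 2-byte form DE B1 at offsets 8–9.
Offset 8 falls in char 4's range; it's byte 1 of DE B1 = 0xDE.

0xDE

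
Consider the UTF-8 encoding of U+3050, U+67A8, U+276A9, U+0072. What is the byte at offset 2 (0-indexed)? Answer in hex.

0x90

U+3050 → 3-byte form E3 81 90 at offsets 0–2.
Offset 2 falls in char 1's range; it's byte 3 of E3 81 90 = 0x90.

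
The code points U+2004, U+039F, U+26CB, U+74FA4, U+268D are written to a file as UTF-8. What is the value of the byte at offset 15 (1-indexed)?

0x8D

1-indexed offset 15 is 0-indexed offset 14.
U+2004 → 3-byte form E2 80 84 at offsets 0–2.
U+039F → 2-byte form CE 9F at offsets 3–4.
U+26CB → 3-byte form E2 9B 8B at offsets 5–7.
U+74FA4 → 4-byte form F1 B4 BE A4 at offsets 8–11.
U+268D → 3-byte form E2 9A 8D at offsets 12–14.
Offset 14 falls in char 5's range; it's byte 3 of E2 9A 8D = 0x8D.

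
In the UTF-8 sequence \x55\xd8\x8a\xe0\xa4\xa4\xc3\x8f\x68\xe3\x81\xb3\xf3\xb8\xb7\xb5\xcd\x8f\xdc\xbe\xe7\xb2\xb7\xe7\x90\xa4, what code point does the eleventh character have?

U+7424

Offset 0: leading byte 0x55 = 01010101 → 1-byte char #1 = 55.
Offset 1: leading byte 0xD8 = 11011000 → 2-byte char #2 = D8 8A.
Offset 3: leading byte 0xE0 = 11100000 → 3-byte char #3 = E0 A4 A4.
Offset 6: leading byte 0xC3 = 11000011 → 2-byte char #4 = C3 8F.
Offset 8: leading byte 0x68 = 01101000 → 1-byte char #5 = 68.
Offset 9: leading byte 0xE3 = 11100011 → 3-byte char #6 = E3 81 B3.
Offset 12: leading byte 0xF3 = 11110011 → 4-byte char #7 = F3 B8 B7 B5.
Offset 16: leading byte 0xCD = 11001101 → 2-byte char #8 = CD 8F.
Offset 18: leading byte 0xDC = 11011100 → 2-byte char #9 = DC BE.
Offset 20: leading byte 0xE7 = 11100111 → 3-byte char #10 = E7 B2 B7.
Offset 23: leading byte 0xE7 = 11100111 → 3-byte char #11 = E7 90 A4.
Leading byte 0xE7 = 11100111 matches 1110xxxx → 3-byte sequence.
Byte 1: 0xE7 = 11100111, payload 0111 (4 bits).
Byte 2: 0x90 = 10010000 (10xxxxxx ✓), payload 010000.
Byte 3: 0xA4 = 10100100 (10xxxxxx ✓), payload 100100.
Concatenate: 0111010000100100 = 0x7424 (16 bits → U+7424).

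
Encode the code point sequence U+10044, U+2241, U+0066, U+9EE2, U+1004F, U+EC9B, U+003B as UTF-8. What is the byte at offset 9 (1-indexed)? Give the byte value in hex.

1-indexed offset 9 is 0-indexed offset 8.
U+10044 → 4-byte form F0 90 81 84 at offsets 0–3.
U+2241 → 3-byte form E2 89 81 at offsets 4–6.
U+0066 → 1-byte form 66 at offsets 7–7.
U+9EE2 → 3-byte form E9 BB A2 at offsets 8–10.
Offset 8 falls in char 4's range; it's byte 1 of E9 BB A2 = 0xE9.

0xE9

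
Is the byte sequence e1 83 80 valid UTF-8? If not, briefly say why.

valid

Leading byte 0xE1 = 11100001 → 3-byte form.
Continuation bytes 0x83=10000011, 0x80=10000000 all match 10xxxxxx.
Decoded value 0x10C0 is ≥ 0x800 (shortest form) and not a surrogate.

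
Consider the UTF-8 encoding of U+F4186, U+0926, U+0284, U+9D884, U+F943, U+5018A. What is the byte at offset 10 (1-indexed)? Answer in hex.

0xF2

1-indexed offset 10 is 0-indexed offset 9.
U+F4186 → 4-byte form F3 B4 86 86 at offsets 0–3.
U+0926 → 3-byte form E0 A4 A6 at offsets 4–6.
U+0284 → 2-byte form CA 84 at offsets 7–8.
U+9D884 → 4-byte form F2 9D A2 84 at offsets 9–12.
Offset 9 falls in char 4's range; it's byte 1 of F2 9D A2 84 = 0xF2.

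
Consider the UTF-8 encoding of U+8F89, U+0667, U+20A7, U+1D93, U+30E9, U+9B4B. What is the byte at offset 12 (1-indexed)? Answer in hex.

1-indexed offset 12 is 0-indexed offset 11.
U+8F89 → 3-byte form E8 BE 89 at offsets 0–2.
U+0667 → 2-byte form D9 A7 at offsets 3–4.
U+20A7 → 3-byte form E2 82 A7 at offsets 5–7.
U+1D93 → 3-byte form E1 B6 93 at offsets 8–10.
U+30E9 → 3-byte form E3 83 A9 at offsets 11–13.
Offset 11 falls in char 5's range; it's byte 1 of E3 83 A9 = 0xE3.

0xE3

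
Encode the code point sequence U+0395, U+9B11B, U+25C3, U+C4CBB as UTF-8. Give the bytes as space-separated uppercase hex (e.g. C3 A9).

CE 95 F2 9B 84 9B E2 97 83 F3 84 B2 BB

U+0395: 2-byte form → CE 95.
U+9B11B: 4-byte form → F2 9B 84 9B.
U+25C3: 3-byte form → E2 97 83.
U+C4CBB: 4-byte form → F3 84 B2 BB.
Concatenated (13 bytes): CE 95 F2 9B 84 9B E2 97 83 F3 84 B2 BB.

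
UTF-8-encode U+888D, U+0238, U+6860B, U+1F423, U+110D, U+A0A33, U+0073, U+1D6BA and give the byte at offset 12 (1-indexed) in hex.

0x90

1-indexed offset 12 is 0-indexed offset 11.
U+888D → 3-byte form E8 A2 8D at offsets 0–2.
U+0238 → 2-byte form C8 B8 at offsets 3–4.
U+6860B → 4-byte form F1 A8 98 8B at offsets 5–8.
U+1F423 → 4-byte form F0 9F 90 A3 at offsets 9–12.
Offset 11 falls in char 4's range; it's byte 3 of F0 9F 90 A3 = 0x90.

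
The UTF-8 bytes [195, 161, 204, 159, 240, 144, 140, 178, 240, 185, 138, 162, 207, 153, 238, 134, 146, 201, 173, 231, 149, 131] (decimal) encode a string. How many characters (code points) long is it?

8

Byte at offset 0: 0xC3 = 11000011 → 2-byte char (#1). Advance 2.
Byte at offset 2: 0xCC = 11001100 → 2-byte char (#2). Advance 2.
Byte at offset 4: 0xF0 = 11110000 → 4-byte char (#3). Advance 4.
Byte at offset 8: 0xF0 = 11110000 → 4-byte char (#4). Advance 4.
Byte at offset 12: 0xCF = 11001111 → 2-byte char (#5). Advance 2.
Byte at offset 14: 0xEE = 11101110 → 3-byte char (#6). Advance 3.
Byte at offset 17: 0xC9 = 11001001 → 2-byte char (#7). Advance 2.
Byte at offset 19: 0xE7 = 11100111 → 3-byte char (#8). Advance 3.
Reached end at offset 22 after 8 code points.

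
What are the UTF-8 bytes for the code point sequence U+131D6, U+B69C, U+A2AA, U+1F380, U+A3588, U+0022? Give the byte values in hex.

F0 93 87 96 EB 9A 9C EA 8A AA F0 9F 8E 80 F2 A3 96 88 22

U+131D6: 4-byte form → F0 93 87 96.
U+B69C: 3-byte form → EB 9A 9C.
U+A2AA: 3-byte form → EA 8A AA.
U+1F380: 4-byte form → F0 9F 8E 80.
U+A3588: 4-byte form → F2 A3 96 88.
U+0022: 1-byte form → 22.
Concatenated (19 bytes): F0 93 87 96 EB 9A 9C EA 8A AA F0 9F 8E 80 F2 A3 96 88 22.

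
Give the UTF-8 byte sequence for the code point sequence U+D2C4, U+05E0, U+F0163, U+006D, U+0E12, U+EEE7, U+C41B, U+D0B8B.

ED 8B 84 D7 A0 F3 B0 85 A3 6D E0 B8 92 EE BB A7 EC 90 9B F3 90 AE 8B

U+D2C4: 3-byte form → ED 8B 84.
U+05E0: 2-byte form → D7 A0.
U+F0163: 4-byte form → F3 B0 85 A3.
U+006D: 1-byte form → 6D.
U+0E12: 3-byte form → E0 B8 92.
U+EEE7: 3-byte form → EE BB A7.
U+C41B: 3-byte form → EC 90 9B.
U+D0B8B: 4-byte form → F3 90 AE 8B.
Concatenated (23 bytes): ED 8B 84 D7 A0 F3 B0 85 A3 6D E0 B8 92 EE BB A7 EC 90 9B F3 90 AE 8B.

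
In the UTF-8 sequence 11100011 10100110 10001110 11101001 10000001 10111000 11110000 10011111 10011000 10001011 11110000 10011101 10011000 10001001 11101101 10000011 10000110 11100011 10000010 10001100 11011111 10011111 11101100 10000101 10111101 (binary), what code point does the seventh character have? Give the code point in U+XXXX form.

U+07DF

Offset 0: leading byte 0xE3 = 11100011 → 3-byte char #1 = E3 A6 8E.
Offset 3: leading byte 0xE9 = 11101001 → 3-byte char #2 = E9 81 B8.
Offset 6: leading byte 0xF0 = 11110000 → 4-byte char #3 = F0 9F 98 8B.
Offset 10: leading byte 0xF0 = 11110000 → 4-byte char #4 = F0 9D 98 89.
Offset 14: leading byte 0xED = 11101101 → 3-byte char #5 = ED 83 86.
Offset 17: leading byte 0xE3 = 11100011 → 3-byte char #6 = E3 82 8C.
Offset 20: leading byte 0xDF = 11011111 → 2-byte char #7 = DF 9F.
Leading byte 0xDF = 11011111 matches 110xxxxx → 2-byte sequence.
Byte 1: 0xDF = 11011111, payload 11111 (5 bits).
Byte 2: 0x9F = 10011111 (10xxxxxx ✓), payload 011111.
Concatenate: 11111011111 = 0x7DF (11 bits → U+07DF).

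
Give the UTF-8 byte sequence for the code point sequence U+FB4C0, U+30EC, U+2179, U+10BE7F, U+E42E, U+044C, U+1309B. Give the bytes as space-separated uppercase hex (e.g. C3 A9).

U+FB4C0: 4-byte form → F3 BB 93 80.
U+30EC: 3-byte form → E3 83 AC.
U+2179: 3-byte form → E2 85 B9.
U+10BE7F: 4-byte form → F4 8B B9 BF.
U+E42E: 3-byte form → EE 90 AE.
U+044C: 2-byte form → D1 8C.
U+1309B: 4-byte form → F0 93 82 9B.
Concatenated (23 bytes): F3 BB 93 80 E3 83 AC E2 85 B9 F4 8B B9 BF EE 90 AE D1 8C F0 93 82 9B.

F3 BB 93 80 E3 83 AC E2 85 B9 F4 8B B9 BF EE 90 AE D1 8C F0 93 82 9B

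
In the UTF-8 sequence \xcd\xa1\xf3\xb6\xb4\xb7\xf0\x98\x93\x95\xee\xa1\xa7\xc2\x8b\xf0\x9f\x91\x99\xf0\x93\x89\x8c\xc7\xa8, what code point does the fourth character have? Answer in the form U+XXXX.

Offset 0: leading byte 0xCD = 11001101 → 2-byte char #1 = CD A1.
Offset 2: leading byte 0xF3 = 11110011 → 4-byte char #2 = F3 B6 B4 B7.
Offset 6: leading byte 0xF0 = 11110000 → 4-byte char #3 = F0 98 93 95.
Offset 10: leading byte 0xEE = 11101110 → 3-byte char #4 = EE A1 A7.
Leading byte 0xEE = 11101110 matches 1110xxxx → 3-byte sequence.
Byte 1: 0xEE = 11101110, payload 1110 (4 bits).
Byte 2: 0xA1 = 10100001 (10xxxxxx ✓), payload 100001.
Byte 3: 0xA7 = 10100111 (10xxxxxx ✓), payload 100111.
Concatenate: 1110100001100111 = 0xE867 (16 bits → U+E867).

U+E867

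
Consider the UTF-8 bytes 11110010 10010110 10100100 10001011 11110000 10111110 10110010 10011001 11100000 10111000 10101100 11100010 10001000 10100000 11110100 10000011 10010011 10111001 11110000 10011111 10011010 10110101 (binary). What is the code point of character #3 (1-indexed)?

U+0E2C

Offset 0: leading byte 0xF2 = 11110010 → 4-byte char #1 = F2 96 A4 8B.
Offset 4: leading byte 0xF0 = 11110000 → 4-byte char #2 = F0 BE B2 99.
Offset 8: leading byte 0xE0 = 11100000 → 3-byte char #3 = E0 B8 AC.
Leading byte 0xE0 = 11100000 matches 1110xxxx → 3-byte sequence.
Byte 1: 0xE0 = 11100000, payload 0000 (4 bits).
Byte 2: 0xB8 = 10111000 (10xxxxxx ✓), payload 111000.
Byte 3: 0xAC = 10101100 (10xxxxxx ✓), payload 101100.
Concatenate: 0000111000101100 = 0xE2C (16 bits → U+0E2C).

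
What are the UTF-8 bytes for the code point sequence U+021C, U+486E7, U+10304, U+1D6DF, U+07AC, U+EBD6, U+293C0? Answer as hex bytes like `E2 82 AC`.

C8 9C F1 88 9B A7 F0 90 8C 84 F0 9D 9B 9F DE AC EE AF 96 F0 A9 8F 80

U+021C: 2-byte form → C8 9C.
U+486E7: 4-byte form → F1 88 9B A7.
U+10304: 4-byte form → F0 90 8C 84.
U+1D6DF: 4-byte form → F0 9D 9B 9F.
U+07AC: 2-byte form → DE AC.
U+EBD6: 3-byte form → EE AF 96.
U+293C0: 4-byte form → F0 A9 8F 80.
Concatenated (23 bytes): C8 9C F1 88 9B A7 F0 90 8C 84 F0 9D 9B 9F DE AC EE AF 96 F0 A9 8F 80.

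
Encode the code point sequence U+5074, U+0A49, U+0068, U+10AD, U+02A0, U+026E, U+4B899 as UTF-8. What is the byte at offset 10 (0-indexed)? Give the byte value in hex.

0xCA

U+5074 → 3-byte form E5 81 B4 at offsets 0–2.
U+0A49 → 3-byte form E0 A9 89 at offsets 3–5.
U+0068 → 1-byte form 68 at offsets 6–6.
U+10AD → 3-byte form E1 82 AD at offsets 7–9.
U+02A0 → 2-byte form CA A0 at offsets 10–11.
Offset 10 falls in char 5's range; it's byte 1 of CA A0 = 0xCA.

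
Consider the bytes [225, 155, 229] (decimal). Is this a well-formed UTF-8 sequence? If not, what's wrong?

invalid (non-continuation byte where continuation expected)

Leading byte 0xE1 = 11100001 → 3-byte form.
Byte 3 is 0xE5 = 11100101, which is not 10xxxxxx — expected a continuation byte.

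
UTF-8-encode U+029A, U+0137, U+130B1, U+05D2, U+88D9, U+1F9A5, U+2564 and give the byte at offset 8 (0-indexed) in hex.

U+029A → 2-byte form CA 9A at offsets 0–1.
U+0137 → 2-byte form C4 B7 at offsets 2–3.
U+130B1 → 4-byte form F0 93 82 B1 at offsets 4–7.
U+05D2 → 2-byte form D7 92 at offsets 8–9.
Offset 8 falls in char 4's range; it's byte 1 of D7 92 = 0xD7.

0xD7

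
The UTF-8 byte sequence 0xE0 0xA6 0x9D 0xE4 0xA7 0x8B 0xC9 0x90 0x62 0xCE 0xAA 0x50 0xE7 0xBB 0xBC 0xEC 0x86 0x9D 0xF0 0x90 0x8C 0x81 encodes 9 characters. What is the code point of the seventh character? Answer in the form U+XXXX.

Offset 0: leading byte 0xE0 = 11100000 → 3-byte char #1 = E0 A6 9D.
Offset 3: leading byte 0xE4 = 11100100 → 3-byte char #2 = E4 A7 8B.
Offset 6: leading byte 0xC9 = 11001001 → 2-byte char #3 = C9 90.
Offset 8: leading byte 0x62 = 01100010 → 1-byte char #4 = 62.
Offset 9: leading byte 0xCE = 11001110 → 2-byte char #5 = CE AA.
Offset 11: leading byte 0x50 = 01010000 → 1-byte char #6 = 50.
Offset 12: leading byte 0xE7 = 11100111 → 3-byte char #7 = E7 BB BC.
Leading byte 0xE7 = 11100111 matches 1110xxxx → 3-byte sequence.
Byte 1: 0xE7 = 11100111, payload 0111 (4 bits).
Byte 2: 0xBB = 10111011 (10xxxxxx ✓), payload 111011.
Byte 3: 0xBC = 10111100 (10xxxxxx ✓), payload 111100.
Concatenate: 0111111011111100 = 0x7EFC (16 bits → U+7EFC).

U+7EFC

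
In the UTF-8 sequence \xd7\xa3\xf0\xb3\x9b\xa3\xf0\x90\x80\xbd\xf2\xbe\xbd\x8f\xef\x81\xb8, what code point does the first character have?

U+05E3

Offset 0: leading byte 0xD7 = 11010111 → 2-byte char #1 = D7 A3.
Leading byte 0xD7 = 11010111 matches 110xxxxx → 2-byte sequence.
Byte 1: 0xD7 = 11010111, payload 10111 (5 bits).
Byte 2: 0xA3 = 10100011 (10xxxxxx ✓), payload 100011.
Concatenate: 10111100011 = 0x5E3 (11 bits → U+05E3).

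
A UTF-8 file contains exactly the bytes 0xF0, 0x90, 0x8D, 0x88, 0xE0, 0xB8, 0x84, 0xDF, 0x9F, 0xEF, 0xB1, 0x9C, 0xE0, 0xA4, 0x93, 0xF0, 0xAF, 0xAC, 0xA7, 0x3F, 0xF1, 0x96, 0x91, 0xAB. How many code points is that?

8

Byte at offset 0: 0xF0 = 11110000 → 4-byte char (#1). Advance 4.
Byte at offset 4: 0xE0 = 11100000 → 3-byte char (#2). Advance 3.
Byte at offset 7: 0xDF = 11011111 → 2-byte char (#3). Advance 2.
Byte at offset 9: 0xEF = 11101111 → 3-byte char (#4). Advance 3.
Byte at offset 12: 0xE0 = 11100000 → 3-byte char (#5). Advance 3.
Byte at offset 15: 0xF0 = 11110000 → 4-byte char (#6). Advance 4.
Byte at offset 19: 0x3F = 00111111 → 1-byte char (#7). Advance 1.
Byte at offset 20: 0xF1 = 11110001 → 4-byte char (#8). Advance 4.
Reached end at offset 24 after 8 code points.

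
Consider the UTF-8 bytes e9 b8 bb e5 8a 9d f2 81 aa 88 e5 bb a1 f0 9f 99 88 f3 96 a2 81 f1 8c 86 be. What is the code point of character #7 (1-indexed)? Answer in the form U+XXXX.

U+4C1BE

Offset 0: leading byte 0xE9 = 11101001 → 3-byte char #1 = E9 B8 BB.
Offset 3: leading byte 0xE5 = 11100101 → 3-byte char #2 = E5 8A 9D.
Offset 6: leading byte 0xF2 = 11110010 → 4-byte char #3 = F2 81 AA 88.
Offset 10: leading byte 0xE5 = 11100101 → 3-byte char #4 = E5 BB A1.
Offset 13: leading byte 0xF0 = 11110000 → 4-byte char #5 = F0 9F 99 88.
Offset 17: leading byte 0xF3 = 11110011 → 4-byte char #6 = F3 96 A2 81.
Offset 21: leading byte 0xF1 = 11110001 → 4-byte char #7 = F1 8C 86 BE.
Leading byte 0xF1 = 11110001 matches 11110xxx → 4-byte sequence.
Byte 1: 0xF1 = 11110001, payload 001 (3 bits).
Byte 2: 0x8C = 10001100 (10xxxxxx ✓), payload 001100.
Byte 3: 0x86 = 10000110 (10xxxxxx ✓), payload 000110.
Byte 4: 0xBE = 10111110 (10xxxxxx ✓), payload 111110.
Concatenate: 001001100000110111110 = 0x4C1BE (21 bits → U+4C1BE).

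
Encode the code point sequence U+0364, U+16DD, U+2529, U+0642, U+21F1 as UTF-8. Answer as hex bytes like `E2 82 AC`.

CD A4 E1 9B 9D E2 94 A9 D9 82 E2 87 B1

U+0364: 2-byte form → CD A4.
U+16DD: 3-byte form → E1 9B 9D.
U+2529: 3-byte form → E2 94 A9.
U+0642: 2-byte form → D9 82.
U+21F1: 3-byte form → E2 87 B1.
Concatenated (13 bytes): CD A4 E1 9B 9D E2 94 A9 D9 82 E2 87 B1.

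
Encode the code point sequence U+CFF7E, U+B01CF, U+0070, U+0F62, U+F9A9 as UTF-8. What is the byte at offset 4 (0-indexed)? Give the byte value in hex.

U+CFF7E → 4-byte form F3 8F BD BE at offsets 0–3.
U+B01CF → 4-byte form F2 B0 87 8F at offsets 4–7.
Offset 4 falls in char 2's range; it's byte 1 of F2 B0 87 8F = 0xF2.

0xF2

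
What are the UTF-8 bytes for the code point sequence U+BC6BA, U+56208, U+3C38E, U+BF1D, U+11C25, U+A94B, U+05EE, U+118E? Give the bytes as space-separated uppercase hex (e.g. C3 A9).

F2 BC 9A BA F1 96 88 88 F0 BC 8E 8E EB BC 9D F0 91 B0 A5 EA A5 8B D7 AE E1 86 8E

U+BC6BA: 4-byte form → F2 BC 9A BA.
U+56208: 4-byte form → F1 96 88 88.
U+3C38E: 4-byte form → F0 BC 8E 8E.
U+BF1D: 3-byte form → EB BC 9D.
U+11C25: 4-byte form → F0 91 B0 A5.
U+A94B: 3-byte form → EA A5 8B.
U+05EE: 2-byte form → D7 AE.
U+118E: 3-byte form → E1 86 8E.
Concatenated (27 bytes): F2 BC 9A BA F1 96 88 88 F0 BC 8E 8E EB BC 9D F0 91 B0 A5 EA A5 8B D7 AE E1 86 8E.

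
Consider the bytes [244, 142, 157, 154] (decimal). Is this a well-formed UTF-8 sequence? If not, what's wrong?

valid

Leading byte 0xF4 = 11110100 → 4-byte form.
Continuation bytes 0x8E=10001110, 0x9D=10011101, 0x9A=10011010 all match 10xxxxxx.
Decoded value 0x10E75A is ≥ 0x10000 (shortest form) and not a surrogate.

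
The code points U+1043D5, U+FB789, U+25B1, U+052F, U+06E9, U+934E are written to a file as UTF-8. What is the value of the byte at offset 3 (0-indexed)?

U+1043D5 → 4-byte form F4 84 8F 95 at offsets 0–3.
Offset 3 falls in char 1's range; it's byte 4 of F4 84 8F 95 = 0x95.

0x95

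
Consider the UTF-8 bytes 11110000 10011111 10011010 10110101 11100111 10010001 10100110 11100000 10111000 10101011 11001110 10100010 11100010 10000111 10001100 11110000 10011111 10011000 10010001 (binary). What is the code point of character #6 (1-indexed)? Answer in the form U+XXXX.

U+1F611

Offset 0: leading byte 0xF0 = 11110000 → 4-byte char #1 = F0 9F 9A B5.
Offset 4: leading byte 0xE7 = 11100111 → 3-byte char #2 = E7 91 A6.
Offset 7: leading byte 0xE0 = 11100000 → 3-byte char #3 = E0 B8 AB.
Offset 10: leading byte 0xCE = 11001110 → 2-byte char #4 = CE A2.
Offset 12: leading byte 0xE2 = 11100010 → 3-byte char #5 = E2 87 8C.
Offset 15: leading byte 0xF0 = 11110000 → 4-byte char #6 = F0 9F 98 91.
Leading byte 0xF0 = 11110000 matches 11110xxx → 4-byte sequence.
Byte 1: 0xF0 = 11110000, payload 000 (3 bits).
Byte 2: 0x9F = 10011111 (10xxxxxx ✓), payload 011111.
Byte 3: 0x98 = 10011000 (10xxxxxx ✓), payload 011000.
Byte 4: 0x91 = 10010001 (10xxxxxx ✓), payload 010001.
Concatenate: 000011111011000010001 = 0x1F611 (21 bits → U+1F611).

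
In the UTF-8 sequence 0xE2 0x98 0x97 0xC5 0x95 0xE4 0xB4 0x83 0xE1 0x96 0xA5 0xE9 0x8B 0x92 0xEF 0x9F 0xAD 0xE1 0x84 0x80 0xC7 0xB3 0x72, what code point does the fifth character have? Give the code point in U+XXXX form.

Offset 0: leading byte 0xE2 = 11100010 → 3-byte char #1 = E2 98 97.
Offset 3: leading byte 0xC5 = 11000101 → 2-byte char #2 = C5 95.
Offset 5: leading byte 0xE4 = 11100100 → 3-byte char #3 = E4 B4 83.
Offset 8: leading byte 0xE1 = 11100001 → 3-byte char #4 = E1 96 A5.
Offset 11: leading byte 0xE9 = 11101001 → 3-byte char #5 = E9 8B 92.
Leading byte 0xE9 = 11101001 matches 1110xxxx → 3-byte sequence.
Byte 1: 0xE9 = 11101001, payload 1001 (4 bits).
Byte 2: 0x8B = 10001011 (10xxxxxx ✓), payload 001011.
Byte 3: 0x92 = 10010010 (10xxxxxx ✓), payload 010010.
Concatenate: 1001001011010010 = 0x92D2 (16 bits → U+92D2).

U+92D2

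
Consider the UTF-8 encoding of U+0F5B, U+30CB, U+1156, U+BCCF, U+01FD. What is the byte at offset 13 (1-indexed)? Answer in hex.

1-indexed offset 13 is 0-indexed offset 12.
U+0F5B → 3-byte form E0 BD 9B at offsets 0–2.
U+30CB → 3-byte form E3 83 8B at offsets 3–5.
U+1156 → 3-byte form E1 85 96 at offsets 6–8.
U+BCCF → 3-byte form EB B3 8F at offsets 9–11.
U+01FD → 2-byte form C7 BD at offsets 12–13.
Offset 12 falls in char 5's range; it's byte 1 of C7 BD = 0xC7.

0xC7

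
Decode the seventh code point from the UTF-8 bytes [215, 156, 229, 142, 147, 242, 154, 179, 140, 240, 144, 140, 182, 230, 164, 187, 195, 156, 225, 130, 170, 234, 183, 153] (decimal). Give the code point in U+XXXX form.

Offset 0: leading byte 0xD7 = 11010111 → 2-byte char #1 = D7 9C.
Offset 2: leading byte 0xE5 = 11100101 → 3-byte char #2 = E5 8E 93.
Offset 5: leading byte 0xF2 = 11110010 → 4-byte char #3 = F2 9A B3 8C.
Offset 9: leading byte 0xF0 = 11110000 → 4-byte char #4 = F0 90 8C B6.
Offset 13: leading byte 0xE6 = 11100110 → 3-byte char #5 = E6 A4 BB.
Offset 16: leading byte 0xC3 = 11000011 → 2-byte char #6 = C3 9C.
Offset 18: leading byte 0xE1 = 11100001 → 3-byte char #7 = E1 82 AA.
Leading byte 0xE1 = 11100001 matches 1110xxxx → 3-byte sequence.
Byte 1: 0xE1 = 11100001, payload 0001 (4 bits).
Byte 2: 0x82 = 10000010 (10xxxxxx ✓), payload 000010.
Byte 3: 0xAA = 10101010 (10xxxxxx ✓), payload 101010.
Concatenate: 0001000010101010 = 0x10AA (16 bits → U+10AA).

U+10AA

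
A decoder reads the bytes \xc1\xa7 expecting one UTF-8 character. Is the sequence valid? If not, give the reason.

Leading byte 0xC1 = 11000001 → 2-byte form.
Continuation bytes all match 10xxxxxx. Payload decodes to 0x67.
But 0x67 < 0x80, the minimum for a 2-byte sequence — this is an overlong encoding.

invalid (overlong encoding)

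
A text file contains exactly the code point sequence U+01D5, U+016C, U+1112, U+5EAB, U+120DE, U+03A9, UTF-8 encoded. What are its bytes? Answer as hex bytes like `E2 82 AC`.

C7 95 C5 AC E1 84 92 E5 BA AB F0 92 83 9E CE A9

U+01D5: 2-byte form → C7 95.
U+016C: 2-byte form → C5 AC.
U+1112: 3-byte form → E1 84 92.
U+5EAB: 3-byte form → E5 BA AB.
U+120DE: 4-byte form → F0 92 83 9E.
U+03A9: 2-byte form → CE A9.
Concatenated (16 bytes): C7 95 C5 AC E1 84 92 E5 BA AB F0 92 83 9E CE A9.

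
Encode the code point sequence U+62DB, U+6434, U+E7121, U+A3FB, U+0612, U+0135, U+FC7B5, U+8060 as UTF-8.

U+62DB: 3-byte form → E6 8B 9B.
U+6434: 3-byte form → E6 90 B4.
U+E7121: 4-byte form → F3 A7 84 A1.
U+A3FB: 3-byte form → EA 8F BB.
U+0612: 2-byte form → D8 92.
U+0135: 2-byte form → C4 B5.
U+FC7B5: 4-byte form → F3 BC 9E B5.
U+8060: 3-byte form → E8 81 A0.
Concatenated (24 bytes): E6 8B 9B E6 90 B4 F3 A7 84 A1 EA 8F BB D8 92 C4 B5 F3 BC 9E B5 E8 81 A0.

E6 8B 9B E6 90 B4 F3 A7 84 A1 EA 8F BB D8 92 C4 B5 F3 BC 9E B5 E8 81 A0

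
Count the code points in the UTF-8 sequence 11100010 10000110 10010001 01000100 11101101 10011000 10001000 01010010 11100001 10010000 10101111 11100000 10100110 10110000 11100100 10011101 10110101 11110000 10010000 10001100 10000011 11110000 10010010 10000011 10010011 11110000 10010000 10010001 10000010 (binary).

Byte at offset 0: 0xE2 = 11100010 → 3-byte char (#1). Advance 3.
Byte at offset 3: 0x44 = 01000100 → 1-byte char (#2). Advance 1.
Byte at offset 4: 0xED = 11101101 → 3-byte char (#3). Advance 3.
Byte at offset 7: 0x52 = 01010010 → 1-byte char (#4). Advance 1.
Byte at offset 8: 0xE1 = 11100001 → 3-byte char (#5). Advance 3.
Byte at offset 11: 0xE0 = 11100000 → 3-byte char (#6). Advance 3.
Byte at offset 14: 0xE4 = 11100100 → 3-byte char (#7). Advance 3.
Byte at offset 17: 0xF0 = 11110000 → 4-byte char (#8). Advance 4.
Byte at offset 21: 0xF0 = 11110000 → 4-byte char (#9). Advance 4.
Byte at offset 25: 0xF0 = 11110000 → 4-byte char (#10). Advance 4.
Reached end at offset 29 after 10 code points.

10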